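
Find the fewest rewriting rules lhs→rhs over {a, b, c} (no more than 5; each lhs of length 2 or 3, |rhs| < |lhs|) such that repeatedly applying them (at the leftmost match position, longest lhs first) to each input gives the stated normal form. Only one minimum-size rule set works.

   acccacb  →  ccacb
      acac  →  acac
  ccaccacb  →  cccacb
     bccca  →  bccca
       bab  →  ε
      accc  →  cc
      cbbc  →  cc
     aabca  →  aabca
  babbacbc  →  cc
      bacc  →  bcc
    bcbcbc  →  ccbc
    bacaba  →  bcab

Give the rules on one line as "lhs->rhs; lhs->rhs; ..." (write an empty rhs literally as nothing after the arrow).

  | acccacb => ccacb
  | acac
  | ccaccacb => cccacb
  | bccca

acc->c; ba->b; bb->; bcb->c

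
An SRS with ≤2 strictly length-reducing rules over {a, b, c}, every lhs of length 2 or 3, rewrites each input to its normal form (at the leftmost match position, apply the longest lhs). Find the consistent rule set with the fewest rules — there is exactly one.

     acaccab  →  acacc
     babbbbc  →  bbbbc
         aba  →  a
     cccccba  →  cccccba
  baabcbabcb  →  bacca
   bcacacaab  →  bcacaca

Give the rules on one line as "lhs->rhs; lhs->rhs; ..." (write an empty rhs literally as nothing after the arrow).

  | acaccab => acacc
  | babbbbc => bbbbc
  | aba => a
  | cccccba

ab->; bcb->ca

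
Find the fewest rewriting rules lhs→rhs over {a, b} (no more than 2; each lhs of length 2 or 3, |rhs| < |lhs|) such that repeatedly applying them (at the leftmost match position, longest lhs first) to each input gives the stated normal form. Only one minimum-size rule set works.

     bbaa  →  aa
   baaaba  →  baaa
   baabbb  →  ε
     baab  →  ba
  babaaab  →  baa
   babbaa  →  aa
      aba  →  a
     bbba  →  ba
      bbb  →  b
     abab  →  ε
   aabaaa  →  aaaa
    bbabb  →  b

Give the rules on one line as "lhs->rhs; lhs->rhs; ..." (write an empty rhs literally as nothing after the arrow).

ab->; bb->

  | bbaa => aa
  | baaaba => baaa
  | baabbb => babb => bb => ε
  | baab => ba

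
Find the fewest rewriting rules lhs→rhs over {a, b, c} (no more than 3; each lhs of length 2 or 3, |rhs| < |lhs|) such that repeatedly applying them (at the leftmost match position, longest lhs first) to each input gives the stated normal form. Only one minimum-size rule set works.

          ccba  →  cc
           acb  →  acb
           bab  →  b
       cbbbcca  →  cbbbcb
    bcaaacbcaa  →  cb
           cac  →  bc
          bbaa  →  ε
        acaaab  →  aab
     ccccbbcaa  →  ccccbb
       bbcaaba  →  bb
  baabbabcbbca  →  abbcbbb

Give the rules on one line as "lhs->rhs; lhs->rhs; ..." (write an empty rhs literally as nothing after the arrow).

  | ccba => cc
  | acb
  | bab => b
  | cbbbcca => cbbbcb

ba->; ca->b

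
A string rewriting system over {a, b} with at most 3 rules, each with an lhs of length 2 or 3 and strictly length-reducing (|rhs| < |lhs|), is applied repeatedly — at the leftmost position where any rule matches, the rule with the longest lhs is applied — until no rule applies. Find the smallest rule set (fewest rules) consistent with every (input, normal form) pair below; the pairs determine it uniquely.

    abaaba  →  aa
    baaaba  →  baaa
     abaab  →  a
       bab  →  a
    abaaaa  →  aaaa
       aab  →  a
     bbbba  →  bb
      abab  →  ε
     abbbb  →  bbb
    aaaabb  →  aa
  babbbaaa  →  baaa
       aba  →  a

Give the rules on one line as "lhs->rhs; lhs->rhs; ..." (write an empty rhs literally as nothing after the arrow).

  | abaaba => aaba => aa
  | baaaba => baaa
  | abaab => aab => a
  | bab => a

ab->; bab->a; bba->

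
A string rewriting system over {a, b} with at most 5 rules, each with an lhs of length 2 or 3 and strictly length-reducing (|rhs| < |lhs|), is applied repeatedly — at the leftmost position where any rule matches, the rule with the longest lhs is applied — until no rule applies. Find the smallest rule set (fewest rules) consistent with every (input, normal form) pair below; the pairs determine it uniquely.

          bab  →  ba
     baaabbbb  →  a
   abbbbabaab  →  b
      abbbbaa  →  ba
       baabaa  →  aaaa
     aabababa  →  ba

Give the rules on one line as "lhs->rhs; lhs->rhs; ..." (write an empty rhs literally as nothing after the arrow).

aab->ba; ab->a; aba->b; bb->a

  | bab => ba
  | baaabbbb => bababbb => bbbbb => abbb => abb => ab => a
  | abbbbabaab => abbbabaab => abbabaab => ababaab => bbaab => aaab => aba => b
  | abbbbaa => abbbaa => abbaa => abaa => ba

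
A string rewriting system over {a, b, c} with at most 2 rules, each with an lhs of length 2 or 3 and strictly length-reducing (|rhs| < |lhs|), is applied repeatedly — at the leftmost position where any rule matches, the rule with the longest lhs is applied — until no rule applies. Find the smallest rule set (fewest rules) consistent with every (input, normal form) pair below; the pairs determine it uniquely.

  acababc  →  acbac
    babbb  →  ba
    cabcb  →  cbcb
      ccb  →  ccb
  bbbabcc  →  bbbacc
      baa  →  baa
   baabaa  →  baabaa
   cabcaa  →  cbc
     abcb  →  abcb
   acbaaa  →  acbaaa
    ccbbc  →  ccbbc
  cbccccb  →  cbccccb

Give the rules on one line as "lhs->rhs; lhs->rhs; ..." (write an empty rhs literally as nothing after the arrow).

bab->ba; ca->c

  | acababc => acbabc => acbac
  | babbb => babb => bab => ba
  | cabcb => cbcb
  | ccb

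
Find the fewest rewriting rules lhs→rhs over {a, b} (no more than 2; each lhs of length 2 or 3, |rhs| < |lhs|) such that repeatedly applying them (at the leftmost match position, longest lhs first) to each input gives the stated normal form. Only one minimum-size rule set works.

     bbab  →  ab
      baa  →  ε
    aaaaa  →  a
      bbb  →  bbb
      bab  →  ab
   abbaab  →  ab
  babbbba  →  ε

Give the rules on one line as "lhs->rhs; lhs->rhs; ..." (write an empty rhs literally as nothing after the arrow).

  | bbab => bab => ab
  | baa => aa => ε
  | aaaaa => aaa => a
  | bbb

aa->; ba->a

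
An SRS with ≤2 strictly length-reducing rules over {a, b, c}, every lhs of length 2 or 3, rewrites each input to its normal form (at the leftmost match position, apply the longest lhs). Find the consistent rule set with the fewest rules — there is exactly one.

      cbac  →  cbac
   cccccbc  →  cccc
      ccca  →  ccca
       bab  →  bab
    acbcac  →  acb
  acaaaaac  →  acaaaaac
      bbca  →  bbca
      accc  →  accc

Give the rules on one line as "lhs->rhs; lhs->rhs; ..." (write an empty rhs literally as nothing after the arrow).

  | cbac
  | cccccbc => cccc
  | ccca
  | bab

cac->; ccb->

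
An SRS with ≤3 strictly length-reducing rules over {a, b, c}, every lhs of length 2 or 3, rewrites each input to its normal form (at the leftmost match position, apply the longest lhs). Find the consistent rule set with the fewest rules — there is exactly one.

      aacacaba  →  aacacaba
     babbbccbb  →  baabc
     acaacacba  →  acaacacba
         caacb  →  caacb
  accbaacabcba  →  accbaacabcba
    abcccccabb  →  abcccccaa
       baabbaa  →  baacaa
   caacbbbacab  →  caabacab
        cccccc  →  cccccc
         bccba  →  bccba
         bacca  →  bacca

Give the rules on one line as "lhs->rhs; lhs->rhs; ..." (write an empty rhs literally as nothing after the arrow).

  | aacacaba
  | babbbccbb => baabccbb => baabc
  | acaacacba
  | caacb

bb->a; bba->ca; cbb->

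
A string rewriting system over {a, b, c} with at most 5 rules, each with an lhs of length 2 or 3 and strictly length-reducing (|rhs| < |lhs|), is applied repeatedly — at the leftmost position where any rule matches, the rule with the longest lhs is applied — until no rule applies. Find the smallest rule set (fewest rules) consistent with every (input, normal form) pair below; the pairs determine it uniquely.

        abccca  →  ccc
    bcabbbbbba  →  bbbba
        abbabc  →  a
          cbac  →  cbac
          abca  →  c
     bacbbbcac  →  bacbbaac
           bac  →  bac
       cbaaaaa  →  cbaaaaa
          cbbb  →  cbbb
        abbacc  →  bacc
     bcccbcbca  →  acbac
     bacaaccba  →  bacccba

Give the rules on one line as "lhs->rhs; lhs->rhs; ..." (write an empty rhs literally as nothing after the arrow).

  | abccca => ccca => ccc
  | bcabbbbbba => aabbbbbba => abbbbba => bbbba
  | abbabc => babc => bc => a
  | cbac

ab->; bc->a; ca->c; cab->ba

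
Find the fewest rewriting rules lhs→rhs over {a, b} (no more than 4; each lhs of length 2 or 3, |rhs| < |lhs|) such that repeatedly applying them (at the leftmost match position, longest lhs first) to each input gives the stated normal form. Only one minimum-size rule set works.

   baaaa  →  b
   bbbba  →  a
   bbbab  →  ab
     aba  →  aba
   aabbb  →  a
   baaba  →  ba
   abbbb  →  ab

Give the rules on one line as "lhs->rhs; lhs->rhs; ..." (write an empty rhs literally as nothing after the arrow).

  | baaaa => baa => b
  | bbbba => aaba => a
  | bbbab => aaab => ab
  | aba

aa->; aab->; bb->a; bbb->aa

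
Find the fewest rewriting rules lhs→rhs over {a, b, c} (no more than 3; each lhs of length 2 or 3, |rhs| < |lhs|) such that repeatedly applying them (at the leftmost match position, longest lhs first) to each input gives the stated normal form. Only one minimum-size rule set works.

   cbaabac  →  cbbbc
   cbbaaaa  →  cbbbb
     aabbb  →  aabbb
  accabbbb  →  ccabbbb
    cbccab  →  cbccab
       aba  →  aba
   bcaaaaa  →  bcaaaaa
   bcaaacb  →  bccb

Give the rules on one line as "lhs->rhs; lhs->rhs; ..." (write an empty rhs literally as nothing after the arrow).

  | cbaabac => cbbbac => cbbbc
  | cbbaaaa => cbbbaa => cbbbb
  | aabbb
  | accabbbb => ccabbbb

ac->c; baa->bb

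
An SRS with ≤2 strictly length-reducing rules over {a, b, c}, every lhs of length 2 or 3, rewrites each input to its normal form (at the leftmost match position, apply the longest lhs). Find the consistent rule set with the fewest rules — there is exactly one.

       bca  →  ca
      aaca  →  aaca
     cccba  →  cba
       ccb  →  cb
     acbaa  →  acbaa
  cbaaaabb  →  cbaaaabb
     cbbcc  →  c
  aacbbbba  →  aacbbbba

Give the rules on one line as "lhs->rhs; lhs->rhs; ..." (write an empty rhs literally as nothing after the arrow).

bc->c; cc->c

  | bca => ca
  | aaca
  | cccba => ccba => cba
  | ccb => cb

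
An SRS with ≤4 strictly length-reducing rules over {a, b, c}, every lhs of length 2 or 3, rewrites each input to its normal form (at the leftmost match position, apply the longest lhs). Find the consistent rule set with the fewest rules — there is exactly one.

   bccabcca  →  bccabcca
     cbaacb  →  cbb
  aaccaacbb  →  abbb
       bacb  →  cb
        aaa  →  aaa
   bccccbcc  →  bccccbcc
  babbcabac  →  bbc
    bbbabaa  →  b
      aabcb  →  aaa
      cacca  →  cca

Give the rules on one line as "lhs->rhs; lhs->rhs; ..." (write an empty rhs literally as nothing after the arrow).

ac->; acb->bb; ba->; bcb->a

  | bccabcca
  | cbaacb => cacb => cbb
  | aaccaacbb => acaacbb => aacbb => abbb
  | bacb => cb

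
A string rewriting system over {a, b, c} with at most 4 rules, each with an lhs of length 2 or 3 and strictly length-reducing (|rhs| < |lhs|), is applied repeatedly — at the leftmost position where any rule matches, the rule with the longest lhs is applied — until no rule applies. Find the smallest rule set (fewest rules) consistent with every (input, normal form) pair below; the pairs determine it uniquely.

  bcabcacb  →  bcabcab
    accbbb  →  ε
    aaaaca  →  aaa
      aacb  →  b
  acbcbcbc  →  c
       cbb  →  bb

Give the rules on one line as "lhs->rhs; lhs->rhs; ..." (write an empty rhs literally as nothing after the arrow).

aac->; bbb->ac; cb->b

  | bcabcacb => bcabcab
  | accbbb => acbbb => abbb => aac => ε
  | aaaaca => aaa
  | aacb => b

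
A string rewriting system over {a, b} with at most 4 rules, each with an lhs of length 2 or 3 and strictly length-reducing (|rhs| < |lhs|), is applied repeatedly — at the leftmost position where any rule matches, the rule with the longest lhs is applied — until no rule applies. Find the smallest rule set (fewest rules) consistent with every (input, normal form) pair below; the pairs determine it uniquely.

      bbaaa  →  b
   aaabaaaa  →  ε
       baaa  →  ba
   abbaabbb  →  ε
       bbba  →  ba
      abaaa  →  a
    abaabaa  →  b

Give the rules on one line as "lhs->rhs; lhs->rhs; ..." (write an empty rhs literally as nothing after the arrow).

  | bbaaa => baa => b
  | aaabaaaa => abaaaa => aaaa => aa => ε
  | baaa => ba
  | abbaabbb => baabbb => bbbb => bb => ε

aa->; ab->; bb->; bba->b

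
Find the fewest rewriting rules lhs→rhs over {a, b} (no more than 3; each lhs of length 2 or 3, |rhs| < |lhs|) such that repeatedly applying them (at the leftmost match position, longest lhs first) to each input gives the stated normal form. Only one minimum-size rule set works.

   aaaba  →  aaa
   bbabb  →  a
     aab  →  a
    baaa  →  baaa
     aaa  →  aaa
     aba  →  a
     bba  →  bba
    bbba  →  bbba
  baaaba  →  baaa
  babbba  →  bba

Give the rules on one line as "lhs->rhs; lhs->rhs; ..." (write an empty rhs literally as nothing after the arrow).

  | aaaba => aaa
  | bbabb => bab => a
  | aab => a
  | baaa

ab->; abb->bb; bab->a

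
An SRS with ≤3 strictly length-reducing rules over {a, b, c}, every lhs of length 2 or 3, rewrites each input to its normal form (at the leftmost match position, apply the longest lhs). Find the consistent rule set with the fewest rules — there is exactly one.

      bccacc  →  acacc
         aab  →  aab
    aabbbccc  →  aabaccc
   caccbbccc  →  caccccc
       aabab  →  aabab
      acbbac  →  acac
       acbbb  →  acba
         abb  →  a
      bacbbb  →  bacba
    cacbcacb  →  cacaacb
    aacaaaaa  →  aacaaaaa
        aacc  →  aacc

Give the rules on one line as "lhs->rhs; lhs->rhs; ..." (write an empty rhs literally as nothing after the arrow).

  | bccacc => acacc
  | aab
  | aabbbccc => aabaccc
  | caccbbccc => caccccc

bb->; bbb->ba; bc->a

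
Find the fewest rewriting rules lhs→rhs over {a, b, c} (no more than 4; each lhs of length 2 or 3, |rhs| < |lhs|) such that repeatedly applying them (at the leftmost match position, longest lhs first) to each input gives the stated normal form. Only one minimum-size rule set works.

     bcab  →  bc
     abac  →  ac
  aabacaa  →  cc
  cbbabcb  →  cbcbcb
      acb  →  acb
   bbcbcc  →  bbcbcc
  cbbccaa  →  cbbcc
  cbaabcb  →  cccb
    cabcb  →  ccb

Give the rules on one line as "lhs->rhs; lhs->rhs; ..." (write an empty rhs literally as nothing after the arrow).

  | bcab => bc
  | abac => ac
  | aabacaa => bacaa => ccaa => cc
  | cbbabcb => cbcbcb

aa->; ab->; ba->c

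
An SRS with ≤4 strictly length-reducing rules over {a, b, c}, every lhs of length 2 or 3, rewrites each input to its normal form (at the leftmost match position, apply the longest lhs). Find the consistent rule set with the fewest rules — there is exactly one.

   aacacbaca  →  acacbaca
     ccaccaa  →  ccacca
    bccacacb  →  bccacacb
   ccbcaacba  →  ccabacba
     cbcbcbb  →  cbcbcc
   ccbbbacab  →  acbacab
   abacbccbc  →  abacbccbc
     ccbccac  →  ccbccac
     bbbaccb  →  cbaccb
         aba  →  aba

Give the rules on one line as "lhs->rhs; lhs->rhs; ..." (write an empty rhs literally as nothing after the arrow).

aa->a; bb->c; bca->ab; ccc->ac

  | aacacbaca => acacbaca
  | ccaccaa => ccacca
  | bccacacb
  | ccbcaacba => ccabacba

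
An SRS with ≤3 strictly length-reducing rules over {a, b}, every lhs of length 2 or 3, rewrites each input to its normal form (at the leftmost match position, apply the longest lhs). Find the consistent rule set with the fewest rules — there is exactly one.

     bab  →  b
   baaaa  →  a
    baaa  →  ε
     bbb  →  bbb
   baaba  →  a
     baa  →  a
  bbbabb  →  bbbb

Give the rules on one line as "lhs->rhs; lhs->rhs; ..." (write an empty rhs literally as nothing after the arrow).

  | bab => b
  | baaaa => aaa => a
  | baaa => aa => ε
  | bbb

aa->; ba->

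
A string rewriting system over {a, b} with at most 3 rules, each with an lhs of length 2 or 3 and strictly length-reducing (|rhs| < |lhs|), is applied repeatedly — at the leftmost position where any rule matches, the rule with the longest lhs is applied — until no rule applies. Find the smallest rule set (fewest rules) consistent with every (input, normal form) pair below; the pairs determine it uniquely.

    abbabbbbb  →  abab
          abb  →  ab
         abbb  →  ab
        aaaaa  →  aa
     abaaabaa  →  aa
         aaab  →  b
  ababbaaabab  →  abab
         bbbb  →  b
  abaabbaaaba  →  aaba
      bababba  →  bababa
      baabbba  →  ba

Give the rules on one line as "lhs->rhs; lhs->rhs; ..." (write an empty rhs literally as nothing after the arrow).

  | abbabbbbb => ababbbbb => ababbbb => ababbb => ababb => abab
  | abb => ab
  | abbb => abb => ab
  | aaaaa => aa

aaa->; baa->; bb->b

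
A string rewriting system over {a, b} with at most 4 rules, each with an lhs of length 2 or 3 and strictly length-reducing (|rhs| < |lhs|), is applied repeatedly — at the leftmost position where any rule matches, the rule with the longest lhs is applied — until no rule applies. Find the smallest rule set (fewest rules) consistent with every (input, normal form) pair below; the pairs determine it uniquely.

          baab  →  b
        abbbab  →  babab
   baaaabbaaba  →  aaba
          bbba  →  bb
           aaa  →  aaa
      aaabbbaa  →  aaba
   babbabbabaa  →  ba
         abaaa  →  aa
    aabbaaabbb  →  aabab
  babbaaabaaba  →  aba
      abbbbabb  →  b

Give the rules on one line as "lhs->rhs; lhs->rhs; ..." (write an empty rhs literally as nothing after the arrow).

  | baab => b
  | abbbab => babab
  | baaaabbaaba => aabbaaba => abaaaba => aaba
  | bbba => bb

abb->ba; baa->; bba->b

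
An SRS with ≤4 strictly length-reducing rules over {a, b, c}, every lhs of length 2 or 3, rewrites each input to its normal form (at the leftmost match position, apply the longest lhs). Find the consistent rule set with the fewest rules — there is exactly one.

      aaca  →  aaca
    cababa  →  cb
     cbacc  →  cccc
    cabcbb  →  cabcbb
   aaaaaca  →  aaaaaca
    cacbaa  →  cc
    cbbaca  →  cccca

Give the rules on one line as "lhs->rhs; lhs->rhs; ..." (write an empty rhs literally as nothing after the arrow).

acc->b; ba->c; bba->cc

  | aaca
  | cababa => cacba => cacc => cb
  | cbacc => cccc
  | cabcbb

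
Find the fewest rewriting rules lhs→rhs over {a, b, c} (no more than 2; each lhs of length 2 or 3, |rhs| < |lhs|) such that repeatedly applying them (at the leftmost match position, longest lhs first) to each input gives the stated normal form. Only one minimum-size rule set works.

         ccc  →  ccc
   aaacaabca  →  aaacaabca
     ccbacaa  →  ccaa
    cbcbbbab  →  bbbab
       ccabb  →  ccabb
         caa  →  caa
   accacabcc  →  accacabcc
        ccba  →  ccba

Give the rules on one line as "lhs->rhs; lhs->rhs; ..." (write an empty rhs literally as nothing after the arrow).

  | ccc
  | aaacaabca
  | ccbacaa => ccaa
  | cbcbbbab => bbbab

bac->; cbc->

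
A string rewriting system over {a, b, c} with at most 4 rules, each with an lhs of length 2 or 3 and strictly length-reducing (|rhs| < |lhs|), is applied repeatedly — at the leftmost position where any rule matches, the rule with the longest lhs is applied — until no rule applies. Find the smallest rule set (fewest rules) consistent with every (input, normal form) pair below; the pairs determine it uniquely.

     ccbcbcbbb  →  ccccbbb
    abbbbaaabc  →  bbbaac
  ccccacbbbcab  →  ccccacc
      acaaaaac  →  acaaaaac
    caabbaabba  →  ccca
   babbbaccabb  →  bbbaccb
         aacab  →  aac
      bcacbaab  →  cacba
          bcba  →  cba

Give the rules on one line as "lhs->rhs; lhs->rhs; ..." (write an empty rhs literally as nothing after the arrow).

ab->; aba->ca; bc->c

  | ccbcbcbbb => cccbcbbb => ccccbbb
  | abbbbaaabc => bbbaaabc => bbbaac
  | ccccacbbbcab => ccccacbbcab => ccccacbcab => ccccaccab => ccccacc
  | acaaaaac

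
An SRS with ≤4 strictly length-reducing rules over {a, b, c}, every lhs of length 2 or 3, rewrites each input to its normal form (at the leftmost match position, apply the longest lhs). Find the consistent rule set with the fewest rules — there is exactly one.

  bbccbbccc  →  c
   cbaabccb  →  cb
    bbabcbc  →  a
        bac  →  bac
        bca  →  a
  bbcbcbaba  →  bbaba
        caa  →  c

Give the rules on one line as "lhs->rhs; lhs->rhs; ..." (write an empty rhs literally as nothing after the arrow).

aa->; abc->ca; bc->

  | bbccbbccc => bcbbccc => bbccc => bcc => c
  | cbaabccb => cbbccb => cbcb => cb
  | bbabcbc => bbcabc => babc => bca => a
  | bac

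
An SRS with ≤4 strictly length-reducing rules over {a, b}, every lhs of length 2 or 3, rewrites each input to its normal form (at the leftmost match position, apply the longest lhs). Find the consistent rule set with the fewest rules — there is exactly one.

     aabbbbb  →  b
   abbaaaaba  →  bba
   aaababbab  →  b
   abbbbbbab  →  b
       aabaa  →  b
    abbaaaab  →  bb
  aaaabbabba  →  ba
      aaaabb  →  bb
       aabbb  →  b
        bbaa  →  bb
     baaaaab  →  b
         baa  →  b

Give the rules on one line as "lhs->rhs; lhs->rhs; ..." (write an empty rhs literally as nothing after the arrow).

aa->; ab->; bbb->b

  | aabbbbb => bbbbb => bbb => b
  | abbaaaaba => baaaaba => baaba => bba
  | aaababbab => ababbab => abbab => bab => b
  | abbbbbbab => bbbbbab => bbbab => bab => b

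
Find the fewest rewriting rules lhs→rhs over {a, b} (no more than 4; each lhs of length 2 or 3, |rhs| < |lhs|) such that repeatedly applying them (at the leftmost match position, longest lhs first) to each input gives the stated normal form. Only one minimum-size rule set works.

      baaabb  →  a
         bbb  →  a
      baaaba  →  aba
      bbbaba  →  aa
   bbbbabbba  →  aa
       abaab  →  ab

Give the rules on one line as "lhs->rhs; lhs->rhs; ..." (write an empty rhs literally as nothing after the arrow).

  | baaabb => abb => a
  | bbb => a
  | baaaba => aba
  | bbbaba => aaba => aa

aab->a; baa->; bb->; bbb->a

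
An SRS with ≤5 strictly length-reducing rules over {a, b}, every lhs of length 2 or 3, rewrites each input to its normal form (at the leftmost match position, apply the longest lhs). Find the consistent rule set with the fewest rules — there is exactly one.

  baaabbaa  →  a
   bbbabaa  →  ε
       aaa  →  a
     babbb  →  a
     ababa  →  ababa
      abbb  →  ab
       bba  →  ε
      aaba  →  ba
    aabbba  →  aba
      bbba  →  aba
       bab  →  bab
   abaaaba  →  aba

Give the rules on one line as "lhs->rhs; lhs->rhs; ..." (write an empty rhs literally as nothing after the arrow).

aa->; abb->bb; baa->a; bb->a

  | baaabbaa => aabbaa => bbaa => aaa => a
  | bbbabaa => ababaa => abaa => aa => ε
  | aaa => a
  | babbb => bbbb => abb => bb => a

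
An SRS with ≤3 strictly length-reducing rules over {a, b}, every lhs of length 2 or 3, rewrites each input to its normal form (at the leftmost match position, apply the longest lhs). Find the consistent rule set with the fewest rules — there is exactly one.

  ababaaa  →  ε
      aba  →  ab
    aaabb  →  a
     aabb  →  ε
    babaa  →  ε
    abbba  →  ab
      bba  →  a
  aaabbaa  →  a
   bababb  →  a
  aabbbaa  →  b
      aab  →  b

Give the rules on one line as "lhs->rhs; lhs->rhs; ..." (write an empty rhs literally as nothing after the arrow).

aa->; ba->b; bb->

  | ababaaa => abbaaa => aaaa => aa => ε
  | aba => ab
  | aaabb => abb => a
  | aabb => bb => ε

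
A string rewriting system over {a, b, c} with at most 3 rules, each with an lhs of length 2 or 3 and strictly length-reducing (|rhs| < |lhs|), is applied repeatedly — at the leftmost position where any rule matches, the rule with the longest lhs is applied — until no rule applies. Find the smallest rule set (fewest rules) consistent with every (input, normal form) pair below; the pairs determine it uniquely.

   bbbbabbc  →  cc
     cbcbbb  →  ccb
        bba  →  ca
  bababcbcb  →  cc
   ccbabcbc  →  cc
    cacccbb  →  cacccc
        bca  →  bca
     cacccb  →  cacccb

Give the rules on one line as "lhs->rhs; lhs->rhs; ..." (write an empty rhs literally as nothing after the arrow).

ab->; bb->c; cbc->bb

  | bbbbabbc => cbbabbc => ccabbc => ccbc => cbb => cc
  | cbcbbb => bbbbb => cbbb => ccb
  | bba => ca
  | bababcbcb => babcbcb => bcbcb => bbbb => cbb => cc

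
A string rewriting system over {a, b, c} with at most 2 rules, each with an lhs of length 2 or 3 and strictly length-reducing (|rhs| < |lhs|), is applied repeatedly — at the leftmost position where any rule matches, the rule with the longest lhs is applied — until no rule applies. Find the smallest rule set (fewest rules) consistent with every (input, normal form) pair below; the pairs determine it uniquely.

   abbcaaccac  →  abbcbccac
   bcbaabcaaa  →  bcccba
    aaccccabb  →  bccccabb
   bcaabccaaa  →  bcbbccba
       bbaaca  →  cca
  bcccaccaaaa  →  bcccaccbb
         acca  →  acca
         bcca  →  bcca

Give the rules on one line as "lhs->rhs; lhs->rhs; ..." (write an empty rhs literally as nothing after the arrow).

aa->b; bbb->c

  | abbcaaccac => abbcbccac
  | bcbaabcaaa => bcbbbcaaa => bcccaaa => bcccba
  | aaccccabb => bccccabb
  | bcaabccaaa => bcbbccaaa => bcbbccba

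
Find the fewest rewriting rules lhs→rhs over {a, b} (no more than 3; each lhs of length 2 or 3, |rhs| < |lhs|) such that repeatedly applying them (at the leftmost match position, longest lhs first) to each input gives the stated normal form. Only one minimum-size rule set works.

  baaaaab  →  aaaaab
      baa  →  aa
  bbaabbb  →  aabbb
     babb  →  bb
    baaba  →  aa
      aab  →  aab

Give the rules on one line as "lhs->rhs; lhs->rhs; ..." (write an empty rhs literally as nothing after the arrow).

  | baaaaab => aaaaab
  | baa => aa
  | bbaabbb => baabbb => aabbb
  | babb => bb

ba->; baa->aa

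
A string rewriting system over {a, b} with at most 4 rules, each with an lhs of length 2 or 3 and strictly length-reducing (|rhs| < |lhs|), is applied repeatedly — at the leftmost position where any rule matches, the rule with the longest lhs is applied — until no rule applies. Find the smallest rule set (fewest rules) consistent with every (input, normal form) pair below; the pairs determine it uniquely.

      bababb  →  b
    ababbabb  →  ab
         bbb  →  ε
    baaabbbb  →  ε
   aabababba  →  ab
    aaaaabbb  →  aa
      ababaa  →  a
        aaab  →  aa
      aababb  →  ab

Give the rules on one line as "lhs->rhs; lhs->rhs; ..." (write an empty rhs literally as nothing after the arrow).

  | bababb => bbabb => bbbb => b
  | ababbabb => abbbabb => aabb => ab
  | bbb => ε
  | baaabbbb => bbabbbb => bbbbbb => bbb => ε

aab->a; ba->b; baa->bb; bbb->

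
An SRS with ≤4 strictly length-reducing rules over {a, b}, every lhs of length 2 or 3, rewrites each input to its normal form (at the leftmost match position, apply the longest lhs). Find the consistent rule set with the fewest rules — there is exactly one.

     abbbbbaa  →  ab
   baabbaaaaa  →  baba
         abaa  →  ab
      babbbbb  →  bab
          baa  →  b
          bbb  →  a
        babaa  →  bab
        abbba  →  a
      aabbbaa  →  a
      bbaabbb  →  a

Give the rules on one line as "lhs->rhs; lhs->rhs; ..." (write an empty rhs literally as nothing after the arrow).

aa->; aab->a; bb->; bbb->a

  | abbbbbaa => aabbaa => abaa => ab
  | baabbaaaaa => babaaaaa => babaaa => baba
  | abaa => ab
  | babbbbb => baabb => bab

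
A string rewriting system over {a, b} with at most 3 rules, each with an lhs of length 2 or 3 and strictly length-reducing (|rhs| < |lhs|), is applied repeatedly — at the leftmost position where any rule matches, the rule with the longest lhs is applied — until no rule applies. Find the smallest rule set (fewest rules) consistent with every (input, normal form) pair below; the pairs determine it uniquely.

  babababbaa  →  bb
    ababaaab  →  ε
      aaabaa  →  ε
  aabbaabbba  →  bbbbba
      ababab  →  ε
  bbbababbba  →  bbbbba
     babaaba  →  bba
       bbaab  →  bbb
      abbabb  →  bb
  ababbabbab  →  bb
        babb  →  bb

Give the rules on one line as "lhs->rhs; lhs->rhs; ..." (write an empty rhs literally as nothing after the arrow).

  | babababbaa => bababbaa => babbaa => bbaa => bb
  | ababaaab => abaaab => aaab => ab => ε
  | aaabaa => abaa => aa => ε
  | aabbaabbba => bbaabbba => bbbbba

aa->; ab->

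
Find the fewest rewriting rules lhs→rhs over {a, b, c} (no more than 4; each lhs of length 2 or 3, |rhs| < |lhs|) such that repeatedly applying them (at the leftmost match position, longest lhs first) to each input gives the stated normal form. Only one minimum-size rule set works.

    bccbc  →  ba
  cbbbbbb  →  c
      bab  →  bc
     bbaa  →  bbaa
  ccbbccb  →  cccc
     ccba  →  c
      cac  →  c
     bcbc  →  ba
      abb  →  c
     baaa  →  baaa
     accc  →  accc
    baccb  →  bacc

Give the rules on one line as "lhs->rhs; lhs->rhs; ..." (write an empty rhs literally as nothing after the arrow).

ab->c; bcc->ba; ca->; cb->c

  | bccbc => babc => bcc => ba
  | cbbbbbb => cbbbbb => cbbbb => cbbb => cbb => cb => c
  | bab => bc
  | bbaa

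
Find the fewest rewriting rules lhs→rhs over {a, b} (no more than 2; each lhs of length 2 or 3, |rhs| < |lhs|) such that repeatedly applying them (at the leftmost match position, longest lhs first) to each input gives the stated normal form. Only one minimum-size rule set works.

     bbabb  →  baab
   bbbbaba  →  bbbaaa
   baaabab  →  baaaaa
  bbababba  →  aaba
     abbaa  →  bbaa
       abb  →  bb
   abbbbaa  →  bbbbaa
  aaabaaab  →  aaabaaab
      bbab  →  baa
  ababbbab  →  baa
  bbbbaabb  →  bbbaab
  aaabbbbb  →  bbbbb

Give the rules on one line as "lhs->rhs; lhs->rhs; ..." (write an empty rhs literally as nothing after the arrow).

  | bbabb => baab
  | bbbbaba => bbbaaa
  | baaabab => baaaaa
  | bbababba => baaabba => baabba => babba => aaba

abb->bb; bab->aa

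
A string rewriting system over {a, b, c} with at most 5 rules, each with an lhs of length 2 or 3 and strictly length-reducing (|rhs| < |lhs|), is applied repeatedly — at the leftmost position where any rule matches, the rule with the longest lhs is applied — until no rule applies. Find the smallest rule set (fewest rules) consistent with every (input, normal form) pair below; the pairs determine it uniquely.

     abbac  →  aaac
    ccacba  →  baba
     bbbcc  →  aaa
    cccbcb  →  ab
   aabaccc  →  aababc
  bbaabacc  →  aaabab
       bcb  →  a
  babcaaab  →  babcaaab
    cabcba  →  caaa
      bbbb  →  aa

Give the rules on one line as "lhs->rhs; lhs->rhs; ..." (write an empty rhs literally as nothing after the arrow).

bb->a; bcc->aa; cb->b; cc->b

  | abbac => aaac
  | ccacba => bacba => baba
  | bbbcc => abcc => aaa
  | cccbcb => bcbcb => bbcb => acb => ab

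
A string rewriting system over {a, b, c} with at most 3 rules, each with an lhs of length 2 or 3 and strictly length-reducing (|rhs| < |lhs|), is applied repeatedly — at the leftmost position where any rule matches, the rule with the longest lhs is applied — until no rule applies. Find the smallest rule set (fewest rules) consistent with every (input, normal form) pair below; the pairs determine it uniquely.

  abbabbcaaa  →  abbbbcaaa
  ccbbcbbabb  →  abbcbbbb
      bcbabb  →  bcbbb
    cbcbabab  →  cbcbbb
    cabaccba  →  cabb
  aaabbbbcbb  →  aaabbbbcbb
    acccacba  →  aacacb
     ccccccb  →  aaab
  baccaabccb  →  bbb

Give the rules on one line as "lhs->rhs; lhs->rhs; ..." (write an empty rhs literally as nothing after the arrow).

ba->b; cc->a

  | abbabbcaaa => abbbbcaaa
  | ccbbcbbabb => abbcbbabb => abbcbbbb
  | bcbabb => bcbbb
  | cbcbabab => cbcbbab => cbcbbb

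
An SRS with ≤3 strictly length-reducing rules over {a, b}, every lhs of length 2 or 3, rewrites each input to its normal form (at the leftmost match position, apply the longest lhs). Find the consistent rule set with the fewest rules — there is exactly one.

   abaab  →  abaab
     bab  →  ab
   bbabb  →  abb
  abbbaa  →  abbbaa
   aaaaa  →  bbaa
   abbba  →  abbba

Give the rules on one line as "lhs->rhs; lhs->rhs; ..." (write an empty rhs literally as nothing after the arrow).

aaa->bb; bab->ab

  | abaab
  | bab => ab
  | bbabb => babb => abb
  | abbbaa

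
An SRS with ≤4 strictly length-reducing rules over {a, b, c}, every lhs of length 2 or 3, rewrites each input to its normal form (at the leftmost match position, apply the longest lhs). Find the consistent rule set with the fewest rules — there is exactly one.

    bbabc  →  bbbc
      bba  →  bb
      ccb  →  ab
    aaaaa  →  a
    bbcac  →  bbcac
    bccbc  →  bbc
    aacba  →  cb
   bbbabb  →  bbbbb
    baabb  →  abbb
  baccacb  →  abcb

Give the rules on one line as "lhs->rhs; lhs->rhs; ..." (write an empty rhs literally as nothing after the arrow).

  | bbabc => bbbc
  | bba => bb
  | ccb => ab
  | aaaaa => aaa => a

aa->; ba->b; baa->ab; cc->a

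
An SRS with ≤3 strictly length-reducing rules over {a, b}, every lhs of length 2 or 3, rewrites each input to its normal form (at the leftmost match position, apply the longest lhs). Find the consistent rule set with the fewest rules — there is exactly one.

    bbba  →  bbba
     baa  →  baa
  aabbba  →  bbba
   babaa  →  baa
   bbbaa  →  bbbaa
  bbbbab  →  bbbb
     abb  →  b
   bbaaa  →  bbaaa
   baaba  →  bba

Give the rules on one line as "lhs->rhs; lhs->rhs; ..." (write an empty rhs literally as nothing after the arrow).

aab->b; ab->

  | bbba
  | baa
  | aabbba => bbba
  | babaa => baa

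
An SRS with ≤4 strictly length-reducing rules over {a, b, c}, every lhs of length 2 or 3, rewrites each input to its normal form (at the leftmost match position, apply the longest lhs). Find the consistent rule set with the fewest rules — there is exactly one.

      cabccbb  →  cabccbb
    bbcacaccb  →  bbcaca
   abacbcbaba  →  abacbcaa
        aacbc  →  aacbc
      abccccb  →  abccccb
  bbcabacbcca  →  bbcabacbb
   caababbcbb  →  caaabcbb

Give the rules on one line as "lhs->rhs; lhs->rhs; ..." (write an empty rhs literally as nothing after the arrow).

  | cabccbb
  | bbcacaccb => bbcacbab => bbcaca
  | abacbcbaba => abacbcaa
  | aacbc

acc->ba; bab->a; cca->b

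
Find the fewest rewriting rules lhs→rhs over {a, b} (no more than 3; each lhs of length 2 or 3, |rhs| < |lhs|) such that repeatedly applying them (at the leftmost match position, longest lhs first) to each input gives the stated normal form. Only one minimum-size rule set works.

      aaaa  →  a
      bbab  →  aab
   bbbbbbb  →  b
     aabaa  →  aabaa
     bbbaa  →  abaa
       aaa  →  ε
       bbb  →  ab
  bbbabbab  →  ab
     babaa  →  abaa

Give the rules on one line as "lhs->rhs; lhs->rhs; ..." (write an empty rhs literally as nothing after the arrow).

aaa->; bab->ab; bb->a

  | aaaa => a
  | bbab => aab
  | bbbbbbb => abbbbb => aabbb => aaab => b
  | aabaa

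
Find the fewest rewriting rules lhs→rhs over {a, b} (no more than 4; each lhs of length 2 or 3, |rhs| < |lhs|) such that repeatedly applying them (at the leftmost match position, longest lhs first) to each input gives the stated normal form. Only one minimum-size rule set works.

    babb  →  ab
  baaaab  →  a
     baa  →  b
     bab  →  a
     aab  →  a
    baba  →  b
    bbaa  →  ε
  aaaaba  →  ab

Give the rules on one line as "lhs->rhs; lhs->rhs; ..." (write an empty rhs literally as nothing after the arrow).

aa->b; aaa->; ba->b; bb->a

  | babb => bbb => ab
  | baaaab => baaab => baab => bab => bb => a
  | baa => ba => b
  | bab => bb => a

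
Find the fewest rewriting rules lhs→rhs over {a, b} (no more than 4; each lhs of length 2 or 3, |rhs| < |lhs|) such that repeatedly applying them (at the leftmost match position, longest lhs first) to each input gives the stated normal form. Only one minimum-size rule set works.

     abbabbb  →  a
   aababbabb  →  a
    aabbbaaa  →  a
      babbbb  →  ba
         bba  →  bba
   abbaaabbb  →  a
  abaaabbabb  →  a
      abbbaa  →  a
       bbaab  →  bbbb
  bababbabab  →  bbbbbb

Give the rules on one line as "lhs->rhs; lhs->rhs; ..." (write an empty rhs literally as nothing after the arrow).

aa->a; ab->a; baa->bb

  | abbabbb => ababbb => aabbb => abbb => abb => ab => a
  | aababbabb => ababbabb => aabbabb => abbabb => ababb => aabb => abb => ab => a
  | aabbbaaa => abbbaaa => abbaaa => abaaa => aaaa => aaa => aa => a
  | babbbb => babbb => babb => bab => ba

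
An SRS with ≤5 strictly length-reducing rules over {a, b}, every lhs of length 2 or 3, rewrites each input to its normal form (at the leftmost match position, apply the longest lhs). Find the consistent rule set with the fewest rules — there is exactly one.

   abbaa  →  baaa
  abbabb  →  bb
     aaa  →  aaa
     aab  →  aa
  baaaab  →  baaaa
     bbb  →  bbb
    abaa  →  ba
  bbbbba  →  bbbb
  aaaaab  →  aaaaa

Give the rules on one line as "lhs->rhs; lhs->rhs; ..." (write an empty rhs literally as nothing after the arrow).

  | abbaa => baaa
  | abbabb => baabb => baba => bb
  | aaa
  | aab => aa

ab->a; aba->b; abb->ba; bba->b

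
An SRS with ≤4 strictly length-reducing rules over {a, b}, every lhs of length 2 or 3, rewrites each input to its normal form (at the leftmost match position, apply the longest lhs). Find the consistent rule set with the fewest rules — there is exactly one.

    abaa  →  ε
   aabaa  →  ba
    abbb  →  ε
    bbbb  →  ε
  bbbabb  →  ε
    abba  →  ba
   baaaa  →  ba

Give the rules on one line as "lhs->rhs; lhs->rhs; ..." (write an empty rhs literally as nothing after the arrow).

  | abaa => aa => ε
  | aabaa => baa => ba
  | abbb => bb => ε
  | bbbb => bb => ε

aa->; ab->; baa->ba; bb->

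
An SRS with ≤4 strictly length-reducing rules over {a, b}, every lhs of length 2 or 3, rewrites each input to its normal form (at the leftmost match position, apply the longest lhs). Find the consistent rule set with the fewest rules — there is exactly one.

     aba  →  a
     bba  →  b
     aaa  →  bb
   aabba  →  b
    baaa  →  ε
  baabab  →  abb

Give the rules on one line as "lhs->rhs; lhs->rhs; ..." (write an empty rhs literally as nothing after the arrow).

aa->; aaa->bb; ba->; bab->bb

  | aba => a
  | bba => b
  | aaa => bb
  | aabba => bba => b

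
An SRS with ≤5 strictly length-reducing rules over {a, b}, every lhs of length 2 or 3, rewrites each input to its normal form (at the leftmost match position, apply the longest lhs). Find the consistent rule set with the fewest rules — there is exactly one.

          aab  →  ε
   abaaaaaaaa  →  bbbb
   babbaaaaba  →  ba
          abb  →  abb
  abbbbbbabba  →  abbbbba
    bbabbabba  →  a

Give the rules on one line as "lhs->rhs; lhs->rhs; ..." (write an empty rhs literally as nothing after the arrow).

  | aab => ε
  | abaaaaaaaa => aaaaaaaa => baaaaaa => bbaaaa => bbbaa => bbbb
  | babbaaaaba => aabaaaaba => aaaaba => baaba => ba
  | abb

aa->b; aab->; aba->a; bab->aa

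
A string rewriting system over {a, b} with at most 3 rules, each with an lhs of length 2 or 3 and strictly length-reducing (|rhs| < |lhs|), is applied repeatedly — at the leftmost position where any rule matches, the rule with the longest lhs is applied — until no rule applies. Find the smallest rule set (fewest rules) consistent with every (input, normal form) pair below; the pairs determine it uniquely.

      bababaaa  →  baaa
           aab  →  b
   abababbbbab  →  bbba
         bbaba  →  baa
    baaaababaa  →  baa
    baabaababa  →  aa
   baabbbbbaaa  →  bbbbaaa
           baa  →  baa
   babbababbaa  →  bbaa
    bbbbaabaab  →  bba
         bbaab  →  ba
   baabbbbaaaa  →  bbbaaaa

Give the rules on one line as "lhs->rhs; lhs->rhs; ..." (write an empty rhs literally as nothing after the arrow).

  | bababaaa => aabaaa => abaaa => baaa
  | aab => ab => b
  | abababbbbab => bababbbbab => aabbbbab => abbbbab => bbbbab => bbba
  | bbaba => baa

ab->b; bab->a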